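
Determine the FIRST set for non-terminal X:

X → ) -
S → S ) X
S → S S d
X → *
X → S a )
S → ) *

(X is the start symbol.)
{ ')', '*' }

FIRST sets of the other non-terminals involved (by the same procedure, iterated to a fixed point):
  FIRST(S) = { ')' }

From X → ) -:
  - ')' is a terminal: add ')' and stop
From X → *:
  - '*' is a terminal: add '*' and stop
From X → S a ):
  - S is a non-terminal: add FIRST(S) \ {ε} = { ')' }
    S is not nullable, so stop

Collecting: FIRST(X) = { ')', '*' }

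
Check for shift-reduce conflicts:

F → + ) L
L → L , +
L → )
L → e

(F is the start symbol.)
Yes — I5: [F → + ) L .] vs [L → L . , +]

A shift-reduce conflict occurs when an LR(0) state has both:
  - a complete (reduce) item [A → α .] (dot at the end), and
  - a shift item [B → β . c γ] (dot before a terminal).

Augment with F' → F and build the canonical LR(0) collection (I0 = CLOSURE({[F' → . F]}), then GOTO on every symbol after a dot until no new states appear). It has 9 states:
  I0: { [F → . + ) L], [F' → . F] }  — shift
  I1: { [F → + . ) L] }  — shift
  I2: { [F' → F .] }  — accept
  I3: { [F → + ) . L], [L → . )], [L → . L , +], [L → . e] }  — shift
  I4: { [L → ) .] }  — reduce
  I5: { [F → + ) L .], [L → L . , +] }  — shift, reduce
  I6: { [L → e .] }  — reduce
  I7: { [L → L , . +] }  — shift
  I8: { [L → L , + .] }  — reduce

I5 contains reduce item [F → + ) L .] and shift item [L → L . , +] — shift-reduce conflict.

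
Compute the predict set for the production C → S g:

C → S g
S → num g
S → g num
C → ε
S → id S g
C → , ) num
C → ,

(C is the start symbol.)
PREDICT(C → S g) = (FIRST(RHS) \ {ε}) ∪ (FOLLOW(C) if ε ∈ FIRST(RHS), i.e. RHS ⇒* ε)
FIRST(S) = { 'g', 'id', 'num' }
FIRST(S g) = { 'g', 'id', 'num' }
ε ∉ FIRST(S g), so FOLLOW(C) is not added.
PREDICT(C → S g) = { 'g', 'id', 'num' }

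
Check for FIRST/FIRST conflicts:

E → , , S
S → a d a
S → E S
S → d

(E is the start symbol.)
No FIRST/FIRST conflicts.

A FIRST/FIRST conflict occurs when two productions N → α and N → β for the same non-terminal have FIRST(α) ∩ FIRST(β) ≠ ∅ (with ε ∈ FIRST of a nullable right-hand side, so two nullable alternatives also conflict).

FIRST sets of the non-terminals at (or reachable through a nullable prefix from) the front of some alternative:
  FIRST(E) = { ',' }

Productions for S:
  S → a d a: FIRST = { 'a' }
  S → E S: FIRST = { ',' }
  S → d: FIRST = { 'd' }
E has only one production, so no FIRST/FIRST conflict is possible there.

All alternatives of each non-terminal have pairwise disjoint FIRST sets.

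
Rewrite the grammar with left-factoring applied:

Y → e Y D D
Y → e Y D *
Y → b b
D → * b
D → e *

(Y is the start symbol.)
Left-factoring transforms A → αβ₁ | αβ₂ into A → αA' and A' → β₁ | β₂
(α is the longest common prefix among the alternatives). Repeat until
no nonterminal has two alternatives with a common prefix.

Round 1: Y has alternatives sharing prefix 'e Y D'. Introduce Y': Y → e Y D Y'
  Add: Y' → D
  Add: Y' → *

No remaining common prefixes — done.

Resulting grammar:
Y → e Y D Y'
Y' → D
Y' → *
Y → b b
D → * b
D → e *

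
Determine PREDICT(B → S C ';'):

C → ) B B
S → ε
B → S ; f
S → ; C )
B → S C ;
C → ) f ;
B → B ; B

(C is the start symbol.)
{ ')', ';' }

PREDICT(B → S C ';') = (FIRST(RHS) \ {ε}) ∪ (FOLLOW(B) if ε ∈ FIRST(RHS), i.e. RHS ⇒* ε)
FIRST(S) = { ';', ε }
FIRST(C) = { ')' }
FIRST(S C ';') = { ')', ';' }
ε ∉ FIRST(S C ';'), so FOLLOW(B) is not added.
PREDICT(B → S C ';') = { ')', ';' }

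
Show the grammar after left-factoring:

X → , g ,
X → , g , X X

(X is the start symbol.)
Left-factoring transforms A → αβ₁ | αβ₂ into A → αA' and A' → β₁ | β₂
(α is the longest common prefix among the alternatives). Repeat until
no nonterminal has two alternatives with a common prefix.

Round 1: X has alternatives sharing prefix ', g ,'. Introduce X': X → , g , X'
  Add: X' → ε
  Add: X' → X X

No remaining common prefixes — done.

Resulting grammar:
X → , g , X'
X' → ε
X' → X X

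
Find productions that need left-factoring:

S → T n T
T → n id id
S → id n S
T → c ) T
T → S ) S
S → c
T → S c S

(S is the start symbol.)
Left-factoring is needed when two productions for the same non-terminal
share a common prefix on the right-hand side.

Productions for S:
  S → T n T
  S → id n S
  S → c
Productions for T:
  T → n id id
  T → c ) T
  T → S ) S
  T → S c S

Found common prefix 'S' in productions for T

Answer: Yes, T has productions with common prefix 'S'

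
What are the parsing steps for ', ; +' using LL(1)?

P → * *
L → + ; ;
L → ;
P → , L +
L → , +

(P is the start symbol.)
LL(1) parsing maintains a stack (initially the start symbol over $) and the input. At each step: if the stack top is a terminal, match it against the current input token; if it is a non-terminal N, replace it with the RHS of M[N, lookahead] (the unique production whose predict set contains the lookahead).

Stack is shown with the top on the left.

Stack    Input    Action
------------------------
P $      , ; + $  output P → , L +
, L + $  , ; + $  match ','
L + $    ; + $    output L → ;
; + $    ; + $    match ';'
+ $      + $      match '+'
$        $        accept

The string is accepted.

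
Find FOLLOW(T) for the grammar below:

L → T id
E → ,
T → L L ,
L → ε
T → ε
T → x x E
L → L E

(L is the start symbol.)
{ 'id' }

To compute FOLLOW(T), find every occurrence of T on a right-hand side N → α T β: add FIRST(β) \ {ε}, and if β is empty or nullable also add FOLLOW(N). Iterate to a fixed point.

In L → T id: T is followed by id, add FIRST(id) \ {ε} = { 'id' }

Taking the union: FOLLOW(T) = { 'id' }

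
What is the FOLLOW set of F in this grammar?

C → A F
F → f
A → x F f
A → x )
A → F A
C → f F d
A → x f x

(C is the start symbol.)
In C → A F: F is at the end, add FOLLOW(C)
In A → x F f: F is followed by f, add FIRST(f) \ {ε} = { 'f' }
In A → F A: F is followed by A, add FIRST(A) \ {ε} = { 'f', 'x' }
In C → f F d: F is followed by d, add FIRST(d) \ {ε} = { 'd' }

The FOLLOW sets referred to above (computed the same way, to a fixed point):
  FOLLOW(C) = { $ }

Taking the union: FOLLOW(F) = { $, 'd', 'f', 'x' }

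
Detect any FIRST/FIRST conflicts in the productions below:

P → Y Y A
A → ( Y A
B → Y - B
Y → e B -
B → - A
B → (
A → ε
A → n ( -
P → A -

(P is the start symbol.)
No FIRST/FIRST conflicts.

FIRST sets of the non-terminals at (or reachable through a nullable prefix from) the front of some alternative:
  FIRST(Y) = { 'e' }
  FIRST(A) = { '(', 'n', ε }

Productions for P:
  P → Y Y A: FIRST = { 'e' }
  P → A -: FIRST = { '(', '-', 'n' }
Productions for A:
  A → ( Y A: FIRST = { '(' }
  A → ε: FIRST = { ε }
  A → n ( -: FIRST = { 'n' }
Productions for B:
  B → Y - B: FIRST = { 'e' }
  B → - A: FIRST = { '-' }
  B → (: FIRST = { '(' }
Y has only one production, so no FIRST/FIRST conflict is possible there.

All alternatives of each non-terminal have pairwise disjoint FIRST sets.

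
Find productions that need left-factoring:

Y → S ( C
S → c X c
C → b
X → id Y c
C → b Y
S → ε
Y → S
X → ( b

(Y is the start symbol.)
Left-factoring is needed when two productions for the same non-terminal
share a common prefix on the right-hand side.

Productions for Y:
  Y → S ( C
  Y → S
Productions for S:
  S → c X c
  S → ε
Productions for C:
  C → b
  C → b Y
Productions for X:
  X → id Y c
  X → ( b

Found common prefix 'S' in productions for Y
Found common prefix 'b' in productions for C

Answer: Yes, Y has productions with common prefix 'S'; C has productions with common prefix 'b'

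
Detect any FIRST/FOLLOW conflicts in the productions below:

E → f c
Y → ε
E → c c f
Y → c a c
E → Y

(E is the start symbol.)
Nullable non-terminals: E, Y.
FIRST sets used below: FIRST(Y) = { 'c', ε }

E: nullable alternative(s) E → Y; FOLLOW(E) = { $ }
  E → f c: FIRST \ {ε} = { 'f' } — disjoint from FOLLOW(E)
  E → c c f: FIRST \ {ε} = { 'c' } — disjoint from FOLLOW(E)
  E → Y: FIRST \ {ε} = { 'c' } — this is the only nullable alternative, skip

Y: nullable alternative(s) Y → ε; FOLLOW(Y) = { $ }
  Y → ε: FIRST \ {ε} = { } — this is the only nullable alternative, skip
  Y → c a c: FIRST \ {ε} = { 'c' } — disjoint from FOLLOW(Y)

No FIRST/FOLLOW conflicts found.

Answer: No FIRST/FOLLOW conflicts.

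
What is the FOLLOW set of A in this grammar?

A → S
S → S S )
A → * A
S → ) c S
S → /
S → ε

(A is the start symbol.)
{ $ }

To compute FOLLOW(A), find every occurrence of A on a right-hand side N → α A β: add FIRST(β) \ {ε}, and if β is empty or nullable also add FOLLOW(N). Iterate to a fixed point.

A is the start symbol, so $ ∈ FOLLOW(A).
In A → * A: A is at the end; this adds FOLLOW(A) to itself — nothing new

Taking the union: FOLLOW(A) = { $ }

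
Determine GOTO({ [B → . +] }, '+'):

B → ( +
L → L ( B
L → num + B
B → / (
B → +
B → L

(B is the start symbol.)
GOTO(I, '+') = CLOSURE({ [A → αX.β] : [A → α.Xβ] ∈ I, X = '+' })

Items with dot before '+', with the dot advanced:
  [B → . +] → [B → + .]
Closure adds nothing (no advanced item has the dot before a non-terminal).

GOTO = { [B → + .] }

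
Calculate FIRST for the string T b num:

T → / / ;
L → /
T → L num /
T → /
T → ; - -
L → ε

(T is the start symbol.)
{ '/', ';', 'num' }

FIRST sets of the non-terminals involved (from the grammar, by fixed-point iteration):
  FIRST(T) = { '/', ';', 'num' }

To compute FIRST(T b num), process the symbols left to right:
Symbol T is a non-terminal. Add FIRST(T) \ {ε} = { '/', ';', 'num' }
T is not nullable (ε ∉ FIRST(T)), so stop here.
FIRST(T b num) = { '/', ';', 'num' }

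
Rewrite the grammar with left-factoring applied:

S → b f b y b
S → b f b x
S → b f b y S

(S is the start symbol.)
S → b f b S'
S' → y S''
S'' → b
S'' → S
S' → x

Left-factoring transforms A → αβ₁ | αβ₂ into A → αA' and A' → β₁ | β₂
(α is the longest common prefix among the alternatives). Repeat until
no nonterminal has two alternatives with a common prefix.

Round 1: S has alternatives sharing prefix 'b f b'. Introduce S': S → b f b S'
  Add: S' → y b
  Add: S' → x
  Add: S' → y S

Round 2: S' has alternatives sharing prefix 'y'. Introduce S'': S' → y S''
  Add: S'' → b
  Add: S'' → S

No remaining common prefixes — done.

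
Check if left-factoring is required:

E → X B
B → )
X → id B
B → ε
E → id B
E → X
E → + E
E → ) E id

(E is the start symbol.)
Yes, E has productions with common prefix 'X'

Left-factoring is needed when two productions for the same non-terminal
share a common prefix on the right-hand side.

Productions for E:
  E → X B
  E → id B
  E → X
  E → + E
  E → ) E id
Productions for B:
  B → )
  B → ε

Found common prefix 'X' in productions for E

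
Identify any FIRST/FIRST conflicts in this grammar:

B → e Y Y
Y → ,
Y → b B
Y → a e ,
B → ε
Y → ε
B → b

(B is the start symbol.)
No FIRST/FIRST conflicts.

A FIRST/FIRST conflict occurs when two productions N → α and N → β for the same non-terminal have FIRST(α) ∩ FIRST(β) ≠ ∅ (with ε ∈ FIRST of a nullable right-hand side, so two nullable alternatives also conflict).

Productions for B:
  B → e Y Y: FIRST = { 'e' }
  B → ε: FIRST = { ε }
  B → b: FIRST = { 'b' }
Productions for Y:
  Y → ,: FIRST = { ',' }
  Y → b B: FIRST = { 'b' }
  Y → a e ,: FIRST = { 'a' }
  Y → ε: FIRST = { ε }

All alternatives of each non-terminal have pairwise disjoint FIRST sets.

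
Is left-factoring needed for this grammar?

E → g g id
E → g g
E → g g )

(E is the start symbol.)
Left-factoring is needed when two productions for the same non-terminal
share a common prefix on the right-hand side.

Productions for E:
  E → g g id
  E → g g
  E → g g )

Found common prefix 'g g' in productions for E

Answer: Yes, E has productions with common prefix 'g g'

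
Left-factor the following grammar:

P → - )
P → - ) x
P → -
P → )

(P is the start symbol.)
Left-factoring transforms A → αβ₁ | αβ₂ into A → αA' and A' → β₁ | β₂
(α is the longest common prefix among the alternatives). Repeat until
no nonterminal has two alternatives with a common prefix.

Round 1: P has alternatives sharing prefix '-'. Introduce P': P → - P'
  Add: P' → )
  Add: P' → ) x
  Add: P' → ε

Round 2: P' has alternatives sharing prefix ')'. Introduce P'': P' → ) P''
  Add: P'' → ε
  Add: P'' → x

No remaining common prefixes — done.

Resulting grammar:
P → - P'
P' → ) P''
P'' → ε
P'' → x
P' → ε
P → )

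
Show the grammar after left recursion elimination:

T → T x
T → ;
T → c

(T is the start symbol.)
T → ; T'
T → c T'
T' → x T'
T' → ε

T is directly left-recursive. The standard transformation for
  A → A α₁ | ... | A α_m | β₁ | ... | β_n
is
  A  → β₁ A' | ... | β_n A'
  A' → α₁ A' | ... | α_m A' | ε

T → ; becomes T → ; T'
T → c becomes T → c T'
T → T x becomes T' → x T'
Add T' → ε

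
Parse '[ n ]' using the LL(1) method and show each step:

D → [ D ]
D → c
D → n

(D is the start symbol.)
LL(1) parsing maintains a stack (initially the start symbol over $) and the input. At each step: if the stack top is a terminal, match it against the current input token; if it is a non-terminal N, replace it with the RHS of M[N, lookahead] (the unique production whose predict set contains the lookahead).

Stack is shown with the top on the left.

Stack    Input    Action
------------------------
D $      [ n ] $  output D → [ D ]
[ D ] $  [ n ] $  match '['
D ] $    n ] $    output D → n
n ] $    n ] $    match 'n'
] $      ] $      match ']'
$        $        accept

The string is accepted.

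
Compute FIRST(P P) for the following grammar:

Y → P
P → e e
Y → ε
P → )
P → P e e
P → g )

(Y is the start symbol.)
{ ')', 'e', 'g' }

FIRST sets of the non-terminals involved (from the grammar, by fixed-point iteration):
  FIRST(P) = { ')', 'e', 'g' }

To compute FIRST(P P), process the symbols left to right:
Symbol P is a non-terminal. Add FIRST(P) \ {ε} = { ')', 'e', 'g' }
P is not nullable (ε ∉ FIRST(P)), so stop here.
FIRST(P P) = { ')', 'e', 'g' }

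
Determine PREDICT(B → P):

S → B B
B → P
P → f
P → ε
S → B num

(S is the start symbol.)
PREDICT(B → P) = (FIRST(RHS) \ {ε}) ∪ (FOLLOW(B) if ε ∈ FIRST(RHS), i.e. RHS ⇒* ε)
FIRST(P) = { 'f', ε }
FIRST(P) = { 'f', ε }
ε ∈ FIRST(P) (the right-hand side is nullable), so add FOLLOW(B) = { $, 'f', 'num' }
PREDICT(B → P) = { $, 'f', 'num' }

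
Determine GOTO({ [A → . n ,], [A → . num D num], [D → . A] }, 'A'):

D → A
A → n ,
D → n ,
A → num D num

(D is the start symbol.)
{ [D → A .] }

GOTO(I, 'A') = CLOSURE({ [A → αX.β] : [A → α.Xβ] ∈ I, X = 'A' })

Items with dot before 'A', with the dot advanced:
  [D → . A] → [D → A .]
Closure adds nothing (no advanced item has the dot before a non-terminal).

GOTO = { [D → A .] }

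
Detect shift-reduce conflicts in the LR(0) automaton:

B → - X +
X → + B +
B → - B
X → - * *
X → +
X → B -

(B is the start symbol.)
Yes — I3: [X → + .] vs [B → . - B]; I5: [B → - B .] vs [X → B . -]

Augment with B' → B and build the canonical LR(0) collection (I0 = CLOSURE({[B' → . B]}), then GOTO on every symbol after a dot until no new states appear). It has 13 states:
  I0: { [B → . - B], [B → . - X +], [B' → . B] }  — shift
  I1: { [B → - . B], [B → - . X +], [B → . - B], [B → . - X +], [X → . + B +], [X → . +], [X → . - * *], [X → . B -] }  — shift
  I2: { [B' → B .] }  — accept
  I3: { [B → . - B], [B → . - X +], [X → + . B +], [X → + .] }  — shift, reduce
  I4: { [B → - . B], [B → - . X +], [B → . - B], [B → . - X +], [X → - . * *], [X → . + B +], [X → . +], [X → . - * *], [X → . B -] }  — shift
  I5: { [B → - B .], [X → B . -] }  — shift, reduce
  I6: { [B → - X . +] }  — shift
  I7: { [B → - X + .] }  — reduce
  I8: { [X → B - .] }  — reduce
  I9: { [X → - * . *] }  — shift
  I10: { [X → - * * .] }  — reduce
  I11: { [X → + B . +] }  — shift
  I12: { [X → + B + .] }  — reduce

I3 contains reduce item [X → + .] and shift items [B → . - B], [B → . - X +] — shift-reduce conflict.
I5 contains reduce item [B → - B .] and shift item [X → B . -] — shift-reduce conflict.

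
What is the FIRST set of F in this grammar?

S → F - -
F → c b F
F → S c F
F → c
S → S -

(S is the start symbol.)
FIRST sets of the other non-terminals involved (by the same procedure, iterated to a fixed point):
  FIRST(S) = { 'c' }

From F → c b F:
  - c is a terminal: add 'c' and stop
From F → S c F:
  - S is a non-terminal: add FIRST(S) \ {ε} = { 'c' }
    S is not nullable, so stop
From F → c:
  - c is a terminal: add 'c' and stop

Collecting: FIRST(F) = { 'c' }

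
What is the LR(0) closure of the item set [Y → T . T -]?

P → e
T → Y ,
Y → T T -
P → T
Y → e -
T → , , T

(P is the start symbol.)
Start with: [Y → T . T -]
  [Y → T . T -] has the dot before T: add [T → . Y ,], [T → . , , T]
  [T → . Y ,] has the dot before Y: add [Y → . T T -], [Y → . e -]
No further items can be added.

CLOSURE = { [T → . , , T], [T → . Y ,], [Y → . T T -], [Y → . e -], [Y → T . T -] }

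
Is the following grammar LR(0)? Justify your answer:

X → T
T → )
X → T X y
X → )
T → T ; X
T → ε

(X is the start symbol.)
No. Shift-reduce conflict between [T → .] and [T → . )]

A grammar is LR(0) if no state in the canonical LR(0) collection has:
  - both a shift item (dot before a terminal) and a complete item (shift-reduce conflict), or
  - two or more complete items (reduce-reduce conflict; the accept item [X' → X .] counts as a complete item here).

Augment with X' → X and build the canonical LR(0) collection (I0 = CLOSURE({[X' → . X]}), then GOTO on every symbol after a dot until no new states appear). It has 8 states:
  I0: { [T → . )], [T → . T ; X], [T → .], [X → . )], [X → . T X y], [X → . T], [X' → . X] }  — shift, reduce
  I1: { [T → ) .], [X → ) .] }  — 2 reduces
  I2: { [T → . )], [T → . T ; X], [T → .], [T → T . ; X], [X → . )], [X → . T X y], [X → . T], [X → T . X y], [X → T .] }  — shift, 2 reduces
  I3: { [X' → X .] }  — accept
  I4: { [T → . )], [T → . T ; X], [T → .], [T → T ; . X], [X → . )], [X → . T X y], [X → . T] }  — shift, reduce
  I5: { [X → T X . y] }  — shift
  I6: { [X → T X y .] }  — reduce
  I7: { [T → T ; X .] }  — reduce

Conflict in state I0:
  Shift-reduce conflict between [T → .] and [T → . )]
So the grammar is NOT LR(0).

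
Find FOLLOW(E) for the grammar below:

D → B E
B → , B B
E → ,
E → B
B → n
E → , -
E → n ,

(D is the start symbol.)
To compute FOLLOW(E), find every occurrence of E on a right-hand side N → α E β: add FIRST(β) \ {ε}, and if β is empty or nullable also add FOLLOW(N). Iterate to a fixed point.

In D → B E: E is at the end, add FOLLOW(D)

The FOLLOW sets referred to above (computed the same way, to a fixed point):
  FOLLOW(D) = { $ }

Taking the union: FOLLOW(E) = { $ }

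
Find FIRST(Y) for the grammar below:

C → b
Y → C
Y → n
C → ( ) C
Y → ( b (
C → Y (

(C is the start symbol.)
{ '(', 'b', 'n' }

To compute FIRST(Y), examine every production with Y on the left-hand side, reading each right-hand side left to right until a non-nullable symbol is reached.

FIRST sets of the other non-terminals involved (by the same procedure, iterated to a fixed point):
  FIRST(C) = { '(', 'b', 'n' }

From Y → C:
  - C is a non-terminal: add FIRST(C) \ {ε} = { '(', 'b', 'n' }
    C is not nullable, so stop
From Y → n:
  - n is a terminal: add 'n' and stop
From Y → ( b (:
  - '(' is a terminal: add '(' and stop

Collecting: FIRST(Y) = { '(', 'b', 'n' }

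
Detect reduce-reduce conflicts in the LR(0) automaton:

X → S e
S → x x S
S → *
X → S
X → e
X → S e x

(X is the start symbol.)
No reduce-reduce conflicts

Augment with X' → X and build the canonical LR(0) collection (I0 = CLOSURE({[X' → . X]}), then GOTO on every symbol after a dot until no new states appear). It has 10 states:
  I0: { [S → . *], [S → . x x S], [X → . S e x], [X → . S e], [X → . S], [X → . e], [X' → . X] }  — shift
  I1: { [S → * .] }  — reduce
  I2: { [X → S . e x], [X → S . e], [X → S .] }  — shift, reduce
  I3: { [X' → X .] }  — accept
  I4: { [X → e .] }  — reduce
  I5: { [S → x . x S] }  — shift
  I6: { [S → . *], [S → . x x S], [S → x x . S] }  — shift
  I7: { [S → x x S .] }  — reduce
  I8: { [X → S e . x], [X → S e .] }  — shift, reduce
  I9: { [X → S e x .] }  — reduce

No state contains more than one complete item.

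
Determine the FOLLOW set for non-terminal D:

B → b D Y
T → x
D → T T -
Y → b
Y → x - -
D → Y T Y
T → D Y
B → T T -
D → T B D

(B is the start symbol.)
{ 'b', 'x' }

In B → b D Y: D is followed by Y, add FIRST(Y) \ {ε} = { 'b', 'x' }
In T → D Y: D is followed by Y, add FIRST(Y) \ {ε} = { 'b', 'x' }
In D → T B D: D is at the end; this adds FOLLOW(D) to itself — nothing new

Taking the union: FOLLOW(D) = { 'b', 'x' }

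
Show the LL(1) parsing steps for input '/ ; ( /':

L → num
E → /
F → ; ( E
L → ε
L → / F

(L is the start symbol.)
LL(1) parsing maintains a stack (initially the start symbol over $) and the input. At each step: if the stack top is a terminal, match it against the current input token; if it is a non-terminal N, replace it with the RHS of M[N, lookahead] (the unique production whose predict set contains the lookahead).

Stack is shown with the top on the left.

Stack    Input      Action
--------------------------
L $      / ; ( / $  output L → / F
/ F $    / ; ( / $  match '/'
F $      ; ( / $    output F → ; ( E
; ( E $  ; ( / $    match ';'
( E $    ( / $      match '('
E $      / $        output E → /
/ $      / $        match '/'
$        $          accept

The string is accepted.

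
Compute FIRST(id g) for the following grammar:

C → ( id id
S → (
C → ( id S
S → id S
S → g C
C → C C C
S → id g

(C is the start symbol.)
To compute FIRST(id g), process the symbols left to right:
Symbol id is a terminal. Add 'id' and stop.
FIRST(id g) = { 'id' }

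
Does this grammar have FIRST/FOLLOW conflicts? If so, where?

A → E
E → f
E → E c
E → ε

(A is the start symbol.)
A FIRST/FOLLOW conflict occurs when a non-terminal N has a nullable alternative N → β (β ⇒* ε) and another alternative N → α with FIRST(α) ∩ FOLLOW(N) ≠ ∅: on such a lookahead the parser cannot decide between expanding α and letting N vanish via β.

Nullable non-terminals: A, E.
FIRST sets used below: FIRST(E) = { 'c', 'f', ε }
A has a nullable alternative but only one production, so nothing to check.

E: nullable alternative(s) E → ε; FOLLOW(E) = { $, 'c' }
  E → f: FIRST \ {ε} = { 'f' } — disjoint from FOLLOW(E)
  E → E c: FIRST \ {ε} = { 'c', 'f' } — overlaps FOLLOW(E) on { 'c' }: CONFLICT
  E → ε: FIRST \ {ε} = { } — this is the only nullable alternative, skip

So the grammar has 1 FIRST/FOLLOW conflict (marked CONFLICT above).

Answer: Yes. E → E c with FOLLOW(E) on { 'c' }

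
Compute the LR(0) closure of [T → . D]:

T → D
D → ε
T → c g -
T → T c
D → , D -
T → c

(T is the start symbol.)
To compute CLOSURE, for each item [A → α.Bβ] where B is a non-terminal, add [B → .γ] for all productions B → γ; repeat for the newly added items until nothing changes.

Start with: [T → . D]
  [T → . D] has the dot before D: add [D → .], [D → . , D -]
No further items can be added.

CLOSURE = { [D → . , D -], [D → .], [T → . D] }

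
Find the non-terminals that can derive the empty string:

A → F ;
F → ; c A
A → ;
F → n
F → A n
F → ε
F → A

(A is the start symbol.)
{ 'F' }

A non-terminal is nullable if it can derive ε (the empty string): either it has an ε-production, or it has a production whose right-hand side consists entirely of nullable non-terminals.

ε-productions: F → ε
So F is immediately nullable.
No further non-terminal can be added: every production for the remaining non-terminals contains a terminal or a non-nullable non-terminal.
Nullable = { 'F' }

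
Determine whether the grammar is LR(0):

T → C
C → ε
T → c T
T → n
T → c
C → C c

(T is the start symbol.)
No. Shift-reduce conflict between [C → .] and [T → . c]

A grammar is LR(0) if no state in the canonical LR(0) collection has:
  - both a shift item (dot before a terminal) and a complete item (shift-reduce conflict), or
  - two or more complete items (reduce-reduce conflict; the accept item [T' → T .] counts as a complete item here).

Augment with T' → T and build the canonical LR(0) collection (I0 = CLOSURE({[T' → . T]}), then GOTO on every symbol after a dot until no new states appear). It has 7 states:
  I0: { [C → . C c], [C → .], [T → . C], [T → . c T], [T → . c], [T → . n], [T' → . T] }  — shift, reduce
  I1: { [C → C . c], [T → C .] }  — shift, reduce
  I2: { [T' → T .] }  — accept
  I3: { [C → . C c], [C → .], [T → . C], [T → . c T], [T → . c], [T → . n], [T → c . T], [T → c .] }  — shift, 2 reduces
  I4: { [T → n .] }  — reduce
  I5: { [T → c T .] }  — reduce
  I6: { [C → C c .] }  — reduce

Conflict in state I0:
  Shift-reduce conflict between [C → .] and [T → . c]
So the grammar is NOT LR(0).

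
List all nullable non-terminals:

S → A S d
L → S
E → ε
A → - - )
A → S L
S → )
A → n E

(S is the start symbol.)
{ 'E' }

A non-terminal is nullable if it can derive ε (the empty string): either it has an ε-production, or it has a production whose right-hand side consists entirely of nullable non-terminals.

ε-productions: E → ε
So E is immediately nullable.
No further non-terminal can be added: every production for the remaining non-terminals contains a terminal or a non-nullable non-terminal.
Nullable = { 'E' }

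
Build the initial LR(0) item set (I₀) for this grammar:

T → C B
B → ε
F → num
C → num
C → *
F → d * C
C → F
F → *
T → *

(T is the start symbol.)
{ [C → . *], [C → . F], [C → . num], [F → . *], [F → . d * C], [F → . num], [T → . *], [T → . C B], [T' → . T] }

First, augment the grammar with T' → T
I₀ = CLOSURE({ [T' → . T] }):
  [T' → . T] has the dot before T: add [T → . C B], [T → . *]
  [T → . C B] has the dot before C: add [C → . num], [C → . *], [C → . F]
  [C → . F] has the dot before F: add [F → . num], [F → . d * C], [F → . *]
No further items can be added.

I₀ = { [C → . *], [C → . F], [C → . num], [F → . *], [F → . d * C], [F → . num], [T → . *], [T → . C B], [T' → . T] }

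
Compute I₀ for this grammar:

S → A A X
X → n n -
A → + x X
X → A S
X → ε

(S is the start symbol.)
First, augment the grammar with S' → S
I₀ = CLOSURE({ [S' → . S] }):
  [S' → . S] has the dot before S: add [S → . A A X]
  [S → . A A X] has the dot before A: add [A → . + x X]
No further items can be added.

I₀ = { [A → . + x X], [S → . A A X], [S' → . S] }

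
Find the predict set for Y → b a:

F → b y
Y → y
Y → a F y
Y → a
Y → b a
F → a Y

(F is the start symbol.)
PREDICT(Y → b a) = (FIRST(RHS) \ {ε}) ∪ (FOLLOW(Y) if ε ∈ FIRST(RHS), i.e. RHS ⇒* ε)
FIRST(b a) = { 'b' }
ε ∉ FIRST(b a), so FOLLOW(Y) is not added.
PREDICT(Y → b a) = { 'b' }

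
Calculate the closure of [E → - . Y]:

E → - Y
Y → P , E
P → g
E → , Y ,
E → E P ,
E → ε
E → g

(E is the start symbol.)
Start with: [E → - . Y]
  [E → - . Y] has the dot before Y: add [Y → . P , E]
  [Y → . P , E] has the dot before P: add [P → . g]
No further items can be added.

CLOSURE = { [E → - . Y], [P → . g], [Y → . P , E] }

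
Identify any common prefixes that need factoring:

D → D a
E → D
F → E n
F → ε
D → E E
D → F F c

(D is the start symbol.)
No, left-factoring is not needed

Left-factoring is needed when two productions for the same non-terminal
share a common prefix on the right-hand side.

Productions for D:
  D → D a
  D → E E
  D → F F c
Productions for F:
  F → E n
  F → ε

No common prefixes found.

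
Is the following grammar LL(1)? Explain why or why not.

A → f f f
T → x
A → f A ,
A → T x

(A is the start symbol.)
Relevant sets:
  FIRST(T) = { 'x' }

For A:
  PREDICT(A → f f f) = { 'f' }
  PREDICT(A → f A ',') = { 'f' }
  PREDICT(A → T x) = { 'x' }
T has a single production, so nothing to check there.

Conflict found: Predict set conflict for A: { 'f' }
The grammar is NOT LL(1).

Answer: No. Predict set conflict for A: { 'f' }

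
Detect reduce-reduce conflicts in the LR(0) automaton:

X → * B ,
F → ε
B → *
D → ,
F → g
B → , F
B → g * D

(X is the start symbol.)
No reduce-reduce conflicts

Augment with X' → X and build the canonical LR(0) collection (I0 = CLOSURE({[X' → . X]}), then GOTO on every symbol after a dot until no new states appear). It has 13 states:
  I0: { [X → . * B ,], [X' → . X] }  — shift
  I1: { [B → . *], [B → . , F], [B → . g * D], [X → * . B ,] }  — shift
  I2: { [X' → X .] }  — accept
  I3: { [B → * .] }  — reduce
  I4: { [B → , . F], [F → . g], [F → .] }  — shift, reduce
  I5: { [X → * B . ,] }  — shift
  I6: { [B → g . * D] }  — shift
  I7: { [B → g * . D], [D → . ,] }  — shift
  I8: { [D → , .] }  — reduce
  I9: { [B → g * D .] }  — reduce
  I10: { [X → * B , .] }  — reduce
  I11: { [B → , F .] }  — reduce
  I12: { [F → g .] }  — reduce

No state contains more than one complete item.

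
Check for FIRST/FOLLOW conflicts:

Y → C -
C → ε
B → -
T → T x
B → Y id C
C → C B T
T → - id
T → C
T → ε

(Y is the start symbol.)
Yes. C → C B T with FOLLOW(C) on { '-' }; T → T x with FOLLOW(T) on { '-', 'x' }; T → '-' id with FOLLOW(T) on { '-' }; T → C with FOLLOW(T) on { '-' }

Nullable non-terminals: C, T.
FIRST sets used below: FIRST(C) = { '-', ε }, FIRST(B) = { '-' }, FIRST(T) = { '-', 'x', ε }

C: nullable alternative(s) C → ε; FOLLOW(C) = { '-', 'x' }
  C → ε: FIRST \ {ε} = { } — this is the only nullable alternative, skip
  C → C B T: FIRST \ {ε} = { '-' } — overlaps FOLLOW(C) on { '-' }: CONFLICT

T: nullable alternative(s) T → C, T → ε; FOLLOW(T) = { '-', 'x' }
  T → T x: FIRST \ {ε} = { '-', 'x' } — overlaps FOLLOW(T) on { '-', 'x' }: CONFLICT
  T → - id: FIRST \ {ε} = { '-' } — overlaps FOLLOW(T) on { '-' }: CONFLICT
  T → C: FIRST \ {ε} = { '-' } — overlaps FOLLOW(T) on { '-' }: CONFLICT
  T → ε: FIRST \ {ε} = { } — disjoint from FOLLOW(T)

B, Y have no nullable alternative, so no FIRST/FOLLOW check is needed there.

So the grammar has 4 FIRST/FOLLOW conflicts (marked CONFLICT above).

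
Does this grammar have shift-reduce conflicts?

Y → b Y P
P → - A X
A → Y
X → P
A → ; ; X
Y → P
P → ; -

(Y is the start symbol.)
Augment with Y' → Y and build the canonical LR(0) collection (I0 = CLOSURE({[Y' → . Y]}), then GOTO on every symbol after a dot until no new states appear). It has 16 states:
  I0: { [P → . - A X], [P → . ; -], [Y → . P], [Y → . b Y P], [Y' → . Y] }  — shift
  I1: { [A → . ; ; X], [A → . Y], [P → - . A X], [P → . - A X], [P → . ; -], [Y → . P], [Y → . b Y P] }  — shift
  I2: { [P → ; . -] }  — shift
  I3: { [Y → P .] }  — reduce
  I4: { [Y' → Y .] }  — accept
  I5: { [P → . - A X], [P → . ; -], [Y → . P], [Y → . b Y P], [Y → b . Y P] }  — shift
  I6: { [P → . - A X], [P → . ; -], [Y → b Y . P] }  — shift
  I7: { [Y → b Y P .] }  — reduce
  I8: { [P → ; - .] }  — reduce
  I9: { [A → ; . ; X], [P → ; . -] }  — shift
  I10: { [P → - A . X], [P → . - A X], [P → . ; -], [X → . P] }  — shift
  I11: { [A → Y .] }  — reduce
  I12: { [X → P .] }  — reduce
  I13: { [P → - A X .] }  — reduce
  I14: { [A → ; ; . X], [P → . - A X], [P → . ; -], [X → . P] }  — shift
  I15: { [A → ; ; X .] }  — reduce

No state contains both a complete item and a shift item.

Answer: No shift-reduce conflicts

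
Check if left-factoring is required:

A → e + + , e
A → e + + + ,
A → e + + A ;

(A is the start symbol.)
Left-factoring is needed when two productions for the same non-terminal
share a common prefix on the right-hand side.

Productions for A:
  A → e + + , e
  A → e + + + ,
  A → e + + A ;

Found common prefix 'e + +' in productions for A

Answer: Yes, A has productions with common prefix 'e + +'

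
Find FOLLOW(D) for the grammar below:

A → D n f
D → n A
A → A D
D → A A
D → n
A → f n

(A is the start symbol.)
To compute FOLLOW(D), find every occurrence of D on a right-hand side N → α D β: add FIRST(β) \ {ε}, and if β is empty or nullable also add FOLLOW(N). Iterate to a fixed point.

In A → D n f: D is followed by n f, add FIRST(n f) \ {ε} = { 'n' }
In A → A D: D is at the end, add FOLLOW(A)

The FOLLOW sets referred to above (computed the same way, to a fixed point):
  FOLLOW(A) = { $, 'f', 'n' }

Taking the union: FOLLOW(D) = { $, 'f', 'n' }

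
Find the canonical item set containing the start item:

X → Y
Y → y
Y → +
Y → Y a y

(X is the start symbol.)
{ [X → . Y], [X' → . X], [Y → . +], [Y → . Y a y], [Y → . y] }

First, augment the grammar with X' → X
I₀ = CLOSURE({ [X' → . X] }):
  [X' → . X] has the dot before X: add [X → . Y]
  [X → . Y] has the dot before Y: add [Y → . y], [Y → . +], [Y → . Y a y]
No further items can be added.

I₀ = { [X → . Y], [X' → . X], [Y → . +], [Y → . Y a y], [Y → . y] }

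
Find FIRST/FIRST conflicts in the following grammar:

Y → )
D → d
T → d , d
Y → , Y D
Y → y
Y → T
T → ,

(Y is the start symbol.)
Yes. Y → ',' Y D / Y → T on { ',' }

A FIRST/FIRST conflict occurs when two productions N → α and N → β for the same non-terminal have FIRST(α) ∩ FIRST(β) ≠ ∅ (with ε ∈ FIRST of a nullable right-hand side, so two nullable alternatives also conflict).

FIRST sets of the non-terminals at (or reachable through a nullable prefix from) the front of some alternative:
  FIRST(T) = { ',', 'd' }

Productions for Y:
  Y → ): FIRST = { ')' }
  Y → , Y D: FIRST = { ',' }
  Y → y: FIRST = { 'y' }
  Y → T: FIRST = { ',', 'd' }
Productions for T:
  T → d , d: FIRST = { 'd' }
  T → ,: FIRST = { ',' }
D has only one production, so no FIRST/FIRST conflict is possible there.

Conflict for Y: Y → , Y D and Y → T
  Overlap: { ',' }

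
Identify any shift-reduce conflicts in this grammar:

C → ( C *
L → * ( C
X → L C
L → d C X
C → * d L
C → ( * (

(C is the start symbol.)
No shift-reduce conflicts

A shift-reduce conflict occurs when an LR(0) state has both:
  - a complete (reduce) item [A → α .] (dot at the end), and
  - a shift item [B → β . c γ] (dot before a terminal).

Augment with C' → C and build the canonical LR(0) collection (I0 = CLOSURE({[C' → . C]}), then GOTO on every symbol after a dot until no new states appear). It has 18 states:
  I0: { [C → . ( * (], [C → . ( C *], [C → . * d L], [C' → . C] }  — shift
  I1: { [C → ( . * (], [C → ( . C *], [C → . ( * (], [C → . ( C *], [C → . * d L] }  — shift
  I2: { [C → * . d L] }  — shift
  I3: { [C' → C .] }  — accept
  I4: { [C → * d . L], [L → . * ( C], [L → . d C X] }  — shift
  I5: { [L → * . ( C] }  — shift
  I6: { [C → * d L .] }  — reduce
  I7: { [C → . ( * (], [C → . ( C *], [C → . * d L], [L → d . C X] }  — shift
  I8: { [L → . * ( C], [L → . d C X], [L → d C . X], [X → . L C] }  — shift
  I9: { [C → . ( * (], [C → . ( C *], [C → . * d L], [X → L . C] }  — shift
  I10: { [L → d C X .] }  — reduce
  I11: { [X → L C .] }  — reduce
  I12: { [C → . ( * (], [C → . ( C *], [C → . * d L], [L → * ( . C] }  — shift
  I13: { [L → * ( C .] }  — reduce
  I14: { [C → ( * . (], [C → * . d L] }  — shift
  I15: { [C → ( C . *] }  — shift
  I16: { [C → ( C * .] }  — reduce
  I17: { [C → ( * ( .] }  — reduce

No state contains both a complete item and a shift item.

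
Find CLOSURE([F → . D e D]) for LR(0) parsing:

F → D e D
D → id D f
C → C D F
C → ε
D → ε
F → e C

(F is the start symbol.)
{ [D → . id D f], [D → .], [F → . D e D] }

Start with: [F → . D e D]
  [F → . D e D] has the dot before D: add [D → . id D f], [D → .]
No further items can be added.

CLOSURE = { [D → . id D f], [D → .], [F → . D e D] }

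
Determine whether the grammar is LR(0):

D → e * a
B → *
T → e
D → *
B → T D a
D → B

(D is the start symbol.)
Augment with D' → D and build the canonical LR(0) collection (I0 = CLOSURE({[D' → . D]}), then GOTO on every symbol after a dot until no new states appear). It has 10 states:
  I0: { [B → . *], [B → . T D a], [D → . *], [D → . B], [D → . e * a], [D' → . D], [T → . e] }  — shift
  I1: { [B → * .], [D → * .] }  — 2 reduces
  I2: { [D → B .] }  — reduce
  I3: { [D' → D .] }  — accept
  I4: { [B → . *], [B → . T D a], [B → T . D a], [D → . *], [D → . B], [D → . e * a], [T → . e] }  — shift
  I5: { [D → e . * a], [T → e .] }  — shift, reduce
  I6: { [D → e * . a] }  — shift
  I7: { [D → e * a .] }  — reduce
  I8: { [B → T D . a] }  — shift
  I9: { [B → T D a .] }  — reduce

Conflict in state I1:
  Reduce-reduce conflict: [B → * .] and [D → * .]
So the grammar is NOT LR(0).

Answer: No. Reduce-reduce conflict: [B → * .] and [D → * .]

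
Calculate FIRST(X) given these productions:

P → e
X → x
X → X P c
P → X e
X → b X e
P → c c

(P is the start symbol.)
{ 'b', 'x' }

From X → x:
  - x is a terminal: add 'x' and stop
From X → X P c:
  - X is the symbol being defined: contributes nothing new
    X is not nullable, so stop
From X → b X e:
  - b is a terminal: add 'b' and stop

Collecting: FIRST(X) = { 'b', 'x' }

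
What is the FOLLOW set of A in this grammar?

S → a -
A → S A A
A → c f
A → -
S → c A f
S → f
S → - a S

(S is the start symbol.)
In A → S A A: A is followed by A, add FIRST(A) \ {ε} = { '-', 'a', 'c', 'f' }
In A → S A A: A is at the end; this adds FOLLOW(A) to itself — nothing new
In S → c A f: A is followed by f, add FIRST(f) \ {ε} = { 'f' }

Taking the union: FOLLOW(A) = { '-', 'a', 'c', 'f' }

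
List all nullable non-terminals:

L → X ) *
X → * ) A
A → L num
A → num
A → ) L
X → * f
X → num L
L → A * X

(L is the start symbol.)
None

A non-terminal is nullable if it can derive ε (the empty string): either it has an ε-production, or it has a production whose right-hand side consists entirely of nullable non-terminals.

There are no ε-productions, so no non-terminal can derive ε.
No non-terminals are nullable.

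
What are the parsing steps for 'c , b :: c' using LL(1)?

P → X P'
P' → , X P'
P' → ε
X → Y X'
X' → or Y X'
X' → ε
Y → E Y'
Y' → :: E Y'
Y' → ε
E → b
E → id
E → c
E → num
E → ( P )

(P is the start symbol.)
LL(1) parsing maintains a stack (initially the start symbol over $) and the input. At each step: if the stack top is a terminal, match it against the current input token; if it is a non-terminal N, replace it with the RHS of M[N, lookahead] (the unique production whose predict set contains the lookahead).

Stack is shown with the top on the left.

Stack            Input         Action
-------------------------------------
P $              c , b :: c $  output P → X P'
X P' $           c , b :: c $  output X → Y X'
Y X' P' $        c , b :: c $  output Y → E Y'
E Y' X' P' $     c , b :: c $  output E → c
c Y' X' P' $     c , b :: c $  match 'c'
Y' X' P' $       , b :: c $    output Y' → ε
X' P' $          , b :: c $    output X' → ε
P' $             , b :: c $    output P' → , X P'
, X P' $         , b :: c $    match ','
X P' $           b :: c $      output X → Y X'
Y X' P' $        b :: c $      output Y → E Y'
E Y' X' P' $     b :: c $      output E → b
b Y' X' P' $     b :: c $      match 'b'
Y' X' P' $       :: c $        output Y' → :: E Y'
:: E Y' X' P' $  :: c $        match '::'
E Y' X' P' $     c $           output E → c
c Y' X' P' $     c $           match 'c'
Y' X' P' $       $             output Y' → ε
X' P' $          $             output X' → ε
P' $             $             output P' → ε
$                $             accept

The string is accepted.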